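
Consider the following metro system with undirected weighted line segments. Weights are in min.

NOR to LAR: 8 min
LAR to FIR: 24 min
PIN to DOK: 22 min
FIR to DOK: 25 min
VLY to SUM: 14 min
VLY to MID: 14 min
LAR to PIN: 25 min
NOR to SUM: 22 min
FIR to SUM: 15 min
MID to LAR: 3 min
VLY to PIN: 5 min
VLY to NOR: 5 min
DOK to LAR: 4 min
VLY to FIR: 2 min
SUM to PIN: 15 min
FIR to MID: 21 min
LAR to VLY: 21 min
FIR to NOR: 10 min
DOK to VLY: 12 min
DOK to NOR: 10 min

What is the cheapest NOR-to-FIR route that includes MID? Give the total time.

Best NOR to MID: NOR–LAR–MID costing 11
Shortest MID→FIR: MID–VLY–FIR = 16
Total via MID: 11 + 16 = 27 min.

27 min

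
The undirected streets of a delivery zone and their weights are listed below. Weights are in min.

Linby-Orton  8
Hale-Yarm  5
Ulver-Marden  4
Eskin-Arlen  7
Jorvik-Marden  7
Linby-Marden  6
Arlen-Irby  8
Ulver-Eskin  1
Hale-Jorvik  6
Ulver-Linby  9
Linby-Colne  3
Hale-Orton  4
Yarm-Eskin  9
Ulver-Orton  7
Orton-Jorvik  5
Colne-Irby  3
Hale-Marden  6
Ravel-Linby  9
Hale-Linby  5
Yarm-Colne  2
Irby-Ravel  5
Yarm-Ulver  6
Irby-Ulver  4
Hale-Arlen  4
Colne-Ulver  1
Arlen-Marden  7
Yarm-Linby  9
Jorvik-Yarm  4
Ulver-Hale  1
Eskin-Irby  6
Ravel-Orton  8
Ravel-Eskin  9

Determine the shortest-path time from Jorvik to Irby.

9 min

Enumerating some paths:
Jorvik - Yarm - Colne - Irby: 4+2+3 = 9
Jorvik - Hale - Ulver - Irby: 6+1+4 = 11
Cheapest is Jorvik - Yarm - Colne - Irby at 9 min.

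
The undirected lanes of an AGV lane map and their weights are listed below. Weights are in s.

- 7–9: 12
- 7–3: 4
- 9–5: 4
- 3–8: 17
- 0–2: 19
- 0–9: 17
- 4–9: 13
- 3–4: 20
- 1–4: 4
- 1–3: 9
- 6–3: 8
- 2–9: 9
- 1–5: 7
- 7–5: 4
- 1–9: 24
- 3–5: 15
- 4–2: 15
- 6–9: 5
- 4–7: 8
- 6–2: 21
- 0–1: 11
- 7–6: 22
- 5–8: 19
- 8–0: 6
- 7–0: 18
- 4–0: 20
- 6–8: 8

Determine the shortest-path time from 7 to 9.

Compare a few routes:
7 - 3 - 6 - 9: 4+8+5 = 17
7 - 5 - 9: 4+4 = 8
7 - 9: 12 = 12
The minimum is 8 s via 7 - 5 - 9.

8 s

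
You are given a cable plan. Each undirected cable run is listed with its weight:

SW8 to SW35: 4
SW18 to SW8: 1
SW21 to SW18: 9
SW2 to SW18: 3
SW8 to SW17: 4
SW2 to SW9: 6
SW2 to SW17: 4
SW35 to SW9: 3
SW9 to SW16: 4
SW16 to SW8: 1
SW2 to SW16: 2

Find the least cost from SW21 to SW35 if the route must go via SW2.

Best SW21 to SW2: SW21–SW18–SW2 costing 12
Shortest SW2→SW35: SW2–SW16–SW8–SW35 = 7
Total via SW2: 12 + 7 = 19.

19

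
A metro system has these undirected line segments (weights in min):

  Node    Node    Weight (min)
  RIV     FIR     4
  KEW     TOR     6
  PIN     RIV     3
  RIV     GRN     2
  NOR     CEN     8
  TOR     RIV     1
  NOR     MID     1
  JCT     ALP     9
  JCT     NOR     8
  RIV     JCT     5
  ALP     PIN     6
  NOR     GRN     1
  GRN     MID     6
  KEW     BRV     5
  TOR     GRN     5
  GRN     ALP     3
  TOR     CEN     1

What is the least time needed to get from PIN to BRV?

Enumerating some paths:
PIN–RIV–TOR–KEW–BRV: 3+1+6+5 = 15
PIN–RIV–GRN–TOR–KEW–BRV: 3+2+5+6+5 = 21
The minimum is 15 min via PIN–RIV–TOR–KEW–BRV.

15 min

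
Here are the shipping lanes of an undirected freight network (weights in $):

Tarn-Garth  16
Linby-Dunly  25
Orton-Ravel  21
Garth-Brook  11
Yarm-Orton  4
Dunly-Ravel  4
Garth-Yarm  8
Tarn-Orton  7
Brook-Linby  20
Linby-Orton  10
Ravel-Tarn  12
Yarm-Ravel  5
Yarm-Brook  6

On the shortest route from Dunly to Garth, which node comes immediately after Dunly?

Enumerating some paths:
Dunly → Ravel → Yarm → Brook → Garth: 4+5+6+11 = 26
Dunly → Ravel → Tarn → Orton → Yarm → Garth: 4+12+7+4+8 = 35
Dunly → Ravel → Tarn → Garth: 4+12+16 = 32
Dunly → Ravel → Yarm → Garth: 4+5+8 = 17
The minimum is $17 via Dunly → Ravel → Yarm → Garth.
So from Dunly the first move is to Ravel.

Ravel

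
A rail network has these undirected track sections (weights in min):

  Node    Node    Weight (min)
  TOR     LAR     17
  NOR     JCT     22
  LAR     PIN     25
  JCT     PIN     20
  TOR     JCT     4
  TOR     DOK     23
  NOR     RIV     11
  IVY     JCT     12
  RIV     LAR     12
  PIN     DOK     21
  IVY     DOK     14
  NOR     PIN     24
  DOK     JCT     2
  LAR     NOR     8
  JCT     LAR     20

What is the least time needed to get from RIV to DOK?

34 min

Running Dijkstra from RIV:
RIV: 0
NOR: 11  (via RIV)
LAR: 12  (via RIV)
TOR: 29  (via LAR)
JCT: 32  (via LAR)
DOK: 34  (via JCT)
Shortest route: RIV → LAR → JCT → DOK = 34 min.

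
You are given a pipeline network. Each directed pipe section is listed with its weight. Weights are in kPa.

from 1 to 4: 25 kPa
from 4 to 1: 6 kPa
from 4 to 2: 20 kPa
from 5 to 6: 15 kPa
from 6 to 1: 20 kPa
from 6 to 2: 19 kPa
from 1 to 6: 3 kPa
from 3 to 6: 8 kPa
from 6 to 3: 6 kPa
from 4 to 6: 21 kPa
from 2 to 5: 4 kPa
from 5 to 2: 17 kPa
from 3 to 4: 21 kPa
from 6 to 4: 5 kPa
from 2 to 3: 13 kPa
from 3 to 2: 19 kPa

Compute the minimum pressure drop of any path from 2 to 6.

Candidate routes:
2 → 3 → 4 → 1 → 6: 13+21+6+3 = 43
2 → 3 → 6: 13+8 = 21
2 → 5 → 6: 4+15 = 19
Cheapest is 2 → 5 → 6 at 19 kPa.

19 kPa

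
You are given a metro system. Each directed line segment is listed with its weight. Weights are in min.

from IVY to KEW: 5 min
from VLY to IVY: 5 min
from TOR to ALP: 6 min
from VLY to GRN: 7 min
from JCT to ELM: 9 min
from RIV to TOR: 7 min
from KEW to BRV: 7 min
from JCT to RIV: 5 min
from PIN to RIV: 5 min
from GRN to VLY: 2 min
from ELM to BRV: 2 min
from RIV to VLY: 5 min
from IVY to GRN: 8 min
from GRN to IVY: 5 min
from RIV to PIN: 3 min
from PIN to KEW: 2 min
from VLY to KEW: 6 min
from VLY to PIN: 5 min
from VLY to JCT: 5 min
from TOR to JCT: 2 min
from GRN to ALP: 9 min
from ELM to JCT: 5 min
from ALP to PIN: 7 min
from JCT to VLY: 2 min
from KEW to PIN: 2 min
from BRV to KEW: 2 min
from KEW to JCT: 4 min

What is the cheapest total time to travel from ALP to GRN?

Compare a few routes:
ALP - PIN - RIV - VLY - GRN: 7+5+5+7 = 24
ALP - PIN - KEW - JCT - VLY - GRN: 7+2+4+2+7 = 22
The minimum is 22 min via ALP - PIN - KEW - JCT - VLY - GRN.

22 min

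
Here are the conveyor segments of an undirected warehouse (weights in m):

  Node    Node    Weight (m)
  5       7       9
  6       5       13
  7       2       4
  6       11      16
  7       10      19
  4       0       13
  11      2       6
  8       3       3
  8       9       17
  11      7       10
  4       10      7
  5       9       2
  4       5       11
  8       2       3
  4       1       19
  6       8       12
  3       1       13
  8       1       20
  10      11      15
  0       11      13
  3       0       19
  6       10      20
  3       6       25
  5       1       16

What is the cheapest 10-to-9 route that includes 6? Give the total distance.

Best 10 to 6: 10–6 costing 20
Best 6 to 9: 6–5–9 costing 15
Total via 6: 20 + 15 = 35 m.

35 m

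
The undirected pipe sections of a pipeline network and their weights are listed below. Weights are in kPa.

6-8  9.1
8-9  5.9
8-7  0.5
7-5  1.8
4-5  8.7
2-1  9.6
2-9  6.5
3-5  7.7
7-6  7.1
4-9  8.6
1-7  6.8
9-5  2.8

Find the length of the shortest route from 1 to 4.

17.3 kPa

Running Dijkstra from 1:
1: 0
7: 6.8  (via 1)
8: 7.3  (via 7)
5: 8.6  (via 7)
2: 9.6  (via 1)
9: 11.4  (via 5)
6: 13.9  (via 7)
3: 16.3  (via 5)
4: 17.3  (via 5)
Shortest route: 1 → 7 → 5 → 4 = 17.3 kPa.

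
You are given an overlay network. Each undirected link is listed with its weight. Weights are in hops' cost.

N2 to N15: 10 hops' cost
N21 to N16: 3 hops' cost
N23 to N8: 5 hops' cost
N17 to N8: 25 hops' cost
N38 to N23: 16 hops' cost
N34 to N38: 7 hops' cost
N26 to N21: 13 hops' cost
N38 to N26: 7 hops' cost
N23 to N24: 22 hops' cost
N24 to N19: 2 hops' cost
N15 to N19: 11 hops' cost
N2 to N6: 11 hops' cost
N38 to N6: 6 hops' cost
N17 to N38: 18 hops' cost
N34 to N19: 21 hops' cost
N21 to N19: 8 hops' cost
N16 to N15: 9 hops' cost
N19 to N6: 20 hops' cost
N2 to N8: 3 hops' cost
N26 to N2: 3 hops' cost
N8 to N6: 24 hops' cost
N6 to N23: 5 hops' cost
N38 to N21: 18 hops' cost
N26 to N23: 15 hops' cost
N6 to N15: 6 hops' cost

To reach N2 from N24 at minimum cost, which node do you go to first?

Compare a few routes:
N24 - N19 - N15 - N6 - N2: 2+11+6+11 = 30
N24 - N19 - N15 - N2: 2+11+10 = 23
N24 - N23 - N8 - N2: 22+5+3 = 30
N24 - N19 - N21 - N26 - N2: 2+8+13+3 = 26
Cheapest is N24 - N19 - N15 - N2 at 23 hops' cost.
So from N24 the first move is to N19.

N19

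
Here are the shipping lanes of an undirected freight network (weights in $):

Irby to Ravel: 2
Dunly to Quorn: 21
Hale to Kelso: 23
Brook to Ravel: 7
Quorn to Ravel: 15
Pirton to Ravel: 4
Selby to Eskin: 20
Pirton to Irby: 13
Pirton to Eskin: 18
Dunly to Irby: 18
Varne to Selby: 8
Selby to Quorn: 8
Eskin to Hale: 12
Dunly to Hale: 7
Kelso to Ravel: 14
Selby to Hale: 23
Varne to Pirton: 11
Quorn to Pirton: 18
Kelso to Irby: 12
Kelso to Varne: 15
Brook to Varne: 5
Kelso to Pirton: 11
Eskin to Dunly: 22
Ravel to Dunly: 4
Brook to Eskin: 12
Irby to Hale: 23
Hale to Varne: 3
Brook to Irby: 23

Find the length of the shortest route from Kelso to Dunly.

Shortest distances from Kelso:
Kelso: 0
Pirton: 11  (via Kelso)
Irby: 12  (via Kelso)
Ravel: 14  (via Kelso)
Varne: 15  (via Kelso)
Dunly: 18  (via Ravel)
Shortest route: Kelso–Ravel–Dunly = $18.

$18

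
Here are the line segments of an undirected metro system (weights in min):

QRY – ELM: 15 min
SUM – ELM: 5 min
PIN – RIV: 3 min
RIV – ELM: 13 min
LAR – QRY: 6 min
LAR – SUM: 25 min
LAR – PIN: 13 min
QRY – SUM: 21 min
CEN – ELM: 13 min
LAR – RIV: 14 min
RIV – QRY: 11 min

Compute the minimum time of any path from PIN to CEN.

29 min

Settle nodes by increasing distance from PIN:
PIN: 0
RIV: 3  (via PIN)
LAR: 13  (via PIN)
QRY: 14  (via RIV)
ELM: 16  (via RIV)
SUM: 21  (via ELM)
CEN: 29  (via ELM)
Shortest route: PIN → RIV → ELM → CEN = 29 min.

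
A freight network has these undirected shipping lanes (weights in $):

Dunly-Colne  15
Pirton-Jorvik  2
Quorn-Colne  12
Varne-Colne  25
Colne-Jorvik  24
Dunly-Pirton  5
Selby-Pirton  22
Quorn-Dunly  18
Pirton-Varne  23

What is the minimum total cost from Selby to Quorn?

Shortest distances from Selby:
Selby: 0
Pirton: 22  (via Selby)
Jorvik: 24  (via Pirton)
Dunly: 27  (via Pirton)
Colne: 42  (via Dunly)
Varne: 45  (via Pirton)
Quorn: 45  (via Dunly)
Shortest route: Selby–Pirton–Dunly–Quorn = $45.

$45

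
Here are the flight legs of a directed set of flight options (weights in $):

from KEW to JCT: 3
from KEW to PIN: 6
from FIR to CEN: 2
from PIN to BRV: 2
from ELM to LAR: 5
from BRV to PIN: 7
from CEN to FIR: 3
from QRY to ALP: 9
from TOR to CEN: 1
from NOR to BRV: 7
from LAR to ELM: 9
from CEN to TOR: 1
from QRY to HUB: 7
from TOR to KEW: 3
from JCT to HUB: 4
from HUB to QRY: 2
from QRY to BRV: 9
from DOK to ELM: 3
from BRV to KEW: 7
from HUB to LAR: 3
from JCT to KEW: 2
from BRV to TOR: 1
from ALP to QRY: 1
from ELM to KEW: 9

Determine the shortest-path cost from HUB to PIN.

Enumerating some paths:
HUB - QRY - BRV - KEW - PIN: 2+9+7+6 = 24
HUB - QRY - BRV - PIN: 2+9+7 = 18
HUB - QRY - BRV - TOR - KEW - PIN: 2+9+1+3+6 = 21
Cheapest is HUB - QRY - BRV - PIN at $18.

$18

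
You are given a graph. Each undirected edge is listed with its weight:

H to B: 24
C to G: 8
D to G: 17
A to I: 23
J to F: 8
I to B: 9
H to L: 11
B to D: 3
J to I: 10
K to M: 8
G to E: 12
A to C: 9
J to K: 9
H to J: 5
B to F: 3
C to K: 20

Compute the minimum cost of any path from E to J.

43

Candidate routes:
E → G → D → B → I → J: 12+17+3+9+10 = 51
E → G → C → K → J: 12+8+20+9 = 49
E → G → D → B → F → J: 12+17+3+3+8 = 43
E → G → D → B → H → J: 12+17+3+24+5 = 61
Cheapest is E → G → D → B → F → J at 43.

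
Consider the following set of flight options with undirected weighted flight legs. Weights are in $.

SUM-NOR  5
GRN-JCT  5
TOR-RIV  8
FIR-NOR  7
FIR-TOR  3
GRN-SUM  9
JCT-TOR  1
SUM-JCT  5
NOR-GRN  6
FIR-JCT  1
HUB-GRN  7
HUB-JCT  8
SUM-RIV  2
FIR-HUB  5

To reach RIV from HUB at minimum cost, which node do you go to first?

Candidate routes:
HUB - JCT - SUM - RIV: 8+5+2 = 15
HUB - FIR - TOR - JCT - SUM - RIV: 5+3+1+5+2 = 16
HUB - FIR - JCT - TOR - RIV: 5+1+1+8 = 15
HUB - FIR - JCT - SUM - RIV: 5+1+5+2 = 13
The minimum is $13 via HUB - FIR - JCT - SUM - RIV.
So from HUB the first move is to FIR.

FIR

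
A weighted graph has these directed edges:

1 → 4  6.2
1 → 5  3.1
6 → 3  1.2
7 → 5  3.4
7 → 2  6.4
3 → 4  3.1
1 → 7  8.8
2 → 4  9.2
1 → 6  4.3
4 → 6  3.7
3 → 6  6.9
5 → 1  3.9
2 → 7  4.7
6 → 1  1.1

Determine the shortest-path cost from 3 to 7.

16.7

Enumerating some paths:
3 → 6 → 1 → 7: 6.9+1.1+8.8 = 16.8
3 → 4 → 6 → 1 → 7: 3.1+3.7+1.1+8.8 = 16.7
Cheapest is 3 → 4 → 6 → 1 → 7 at 16.7.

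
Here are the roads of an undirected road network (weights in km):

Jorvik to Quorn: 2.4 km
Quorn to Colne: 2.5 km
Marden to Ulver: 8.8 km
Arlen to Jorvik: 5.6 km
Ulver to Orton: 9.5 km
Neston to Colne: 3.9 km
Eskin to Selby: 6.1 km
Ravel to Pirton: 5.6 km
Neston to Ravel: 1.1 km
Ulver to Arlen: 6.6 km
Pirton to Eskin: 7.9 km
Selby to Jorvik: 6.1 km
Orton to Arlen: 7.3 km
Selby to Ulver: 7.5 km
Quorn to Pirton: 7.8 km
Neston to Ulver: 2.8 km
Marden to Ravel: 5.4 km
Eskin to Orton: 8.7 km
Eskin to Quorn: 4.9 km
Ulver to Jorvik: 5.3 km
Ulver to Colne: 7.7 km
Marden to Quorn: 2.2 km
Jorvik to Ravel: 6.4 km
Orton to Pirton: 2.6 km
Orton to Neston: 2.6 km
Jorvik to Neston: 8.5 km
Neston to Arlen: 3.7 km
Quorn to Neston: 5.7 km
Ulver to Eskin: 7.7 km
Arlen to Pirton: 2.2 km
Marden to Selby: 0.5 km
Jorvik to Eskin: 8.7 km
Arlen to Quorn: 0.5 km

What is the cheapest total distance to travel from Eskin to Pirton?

Shortest distances from Eskin:
Eskin: 0
Quorn: 4.9  (via Eskin)
Arlen: 5.4  (via Quorn)
Selby: 6.1  (via Eskin)
Marden: 6.6  (via Selby)
Jorvik: 7.3  (via Quorn)
Colne: 7.4  (via Quorn)
Pirton: 7.6  (via Arlen)
Shortest route: Eskin → Quorn → Arlen → Pirton = 7.6 km.

7.6 km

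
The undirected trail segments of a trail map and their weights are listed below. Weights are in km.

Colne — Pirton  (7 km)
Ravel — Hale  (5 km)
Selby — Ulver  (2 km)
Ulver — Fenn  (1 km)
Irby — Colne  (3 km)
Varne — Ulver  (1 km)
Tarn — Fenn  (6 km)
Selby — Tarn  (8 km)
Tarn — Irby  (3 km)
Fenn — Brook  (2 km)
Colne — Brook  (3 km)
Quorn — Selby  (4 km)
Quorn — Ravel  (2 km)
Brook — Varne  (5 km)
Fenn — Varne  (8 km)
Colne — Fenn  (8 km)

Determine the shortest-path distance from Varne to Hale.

Enumerating some paths:
Varne–Brook–Fenn–Ulver–Selby–Quorn–Ravel–Hale: 5+2+1+2+4+2+5 = 21
Varne–Ulver–Fenn–Tarn–Selby–Quorn–Ravel–Hale: 1+1+6+8+4+2+5 = 27
Varne–Fenn–Ulver–Selby–Quorn–Ravel–Hale: 8+1+2+4+2+5 = 22
Varne–Ulver–Selby–Quorn–Ravel–Hale: 1+2+4+2+5 = 14
Cheapest is Varne–Ulver–Selby–Quorn–Ravel–Hale at 14 km.

14 km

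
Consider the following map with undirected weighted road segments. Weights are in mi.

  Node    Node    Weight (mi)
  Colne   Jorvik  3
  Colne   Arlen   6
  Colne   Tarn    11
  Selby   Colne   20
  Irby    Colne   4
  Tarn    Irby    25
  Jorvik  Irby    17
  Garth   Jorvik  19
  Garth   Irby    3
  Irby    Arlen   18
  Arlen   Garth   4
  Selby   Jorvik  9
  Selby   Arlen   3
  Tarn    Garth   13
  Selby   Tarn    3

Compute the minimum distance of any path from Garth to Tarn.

Settle nodes by increasing distance from Garth:
Garth: 0
Irby: 3  (via Garth)
Arlen: 4  (via Garth)
Selby: 7  (via Arlen)
Colne: 7  (via Irby)
Jorvik: 10  (via Colne)
Tarn: 10  (via Selby)
Shortest route: Garth → Arlen → Selby → Tarn = 10 mi.

10 mi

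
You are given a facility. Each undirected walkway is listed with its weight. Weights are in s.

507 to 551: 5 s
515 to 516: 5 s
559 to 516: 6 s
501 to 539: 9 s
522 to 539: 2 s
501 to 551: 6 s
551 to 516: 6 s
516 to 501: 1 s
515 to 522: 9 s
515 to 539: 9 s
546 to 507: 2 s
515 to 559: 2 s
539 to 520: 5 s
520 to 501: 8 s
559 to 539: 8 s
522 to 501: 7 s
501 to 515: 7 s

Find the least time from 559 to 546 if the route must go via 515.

20 s

Best 559 to 515: 559–515 costing 2
Shortest 515→546: 515–516–551–507–546 = 18
Total via 515: 2 + 18 = 20 s.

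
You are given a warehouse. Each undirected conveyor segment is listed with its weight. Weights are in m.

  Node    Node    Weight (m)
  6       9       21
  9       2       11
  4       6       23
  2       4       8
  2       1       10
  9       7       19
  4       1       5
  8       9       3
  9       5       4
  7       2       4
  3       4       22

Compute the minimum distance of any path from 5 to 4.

23 m

Candidate routes:
5 - 9 - 2 - 4: 4+11+8 = 23
5 - 9 - 2 - 1 - 4: 4+11+10+5 = 30
Cheapest is 5 - 9 - 2 - 4 at 23 m.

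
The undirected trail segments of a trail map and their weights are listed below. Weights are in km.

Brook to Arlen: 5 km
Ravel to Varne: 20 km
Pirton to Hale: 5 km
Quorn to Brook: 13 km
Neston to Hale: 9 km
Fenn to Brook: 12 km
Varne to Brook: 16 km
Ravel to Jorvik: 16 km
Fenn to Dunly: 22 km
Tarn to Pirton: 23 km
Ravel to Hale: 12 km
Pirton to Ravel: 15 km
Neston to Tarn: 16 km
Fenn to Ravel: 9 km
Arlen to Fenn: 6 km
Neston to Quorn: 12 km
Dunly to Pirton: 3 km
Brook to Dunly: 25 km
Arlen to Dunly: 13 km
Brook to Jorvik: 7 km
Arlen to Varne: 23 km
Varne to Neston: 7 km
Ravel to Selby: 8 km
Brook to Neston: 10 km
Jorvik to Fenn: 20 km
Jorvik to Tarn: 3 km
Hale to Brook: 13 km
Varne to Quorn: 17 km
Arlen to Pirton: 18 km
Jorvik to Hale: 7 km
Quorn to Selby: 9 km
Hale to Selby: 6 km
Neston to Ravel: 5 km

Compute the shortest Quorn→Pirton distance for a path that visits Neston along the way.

26 km

Shortest Quorn→Neston: Quorn → Neston = 12
Shortest Neston→Pirton: Neston → Hale → Pirton = 14
Total via Neston: 12 + 14 = 26 km.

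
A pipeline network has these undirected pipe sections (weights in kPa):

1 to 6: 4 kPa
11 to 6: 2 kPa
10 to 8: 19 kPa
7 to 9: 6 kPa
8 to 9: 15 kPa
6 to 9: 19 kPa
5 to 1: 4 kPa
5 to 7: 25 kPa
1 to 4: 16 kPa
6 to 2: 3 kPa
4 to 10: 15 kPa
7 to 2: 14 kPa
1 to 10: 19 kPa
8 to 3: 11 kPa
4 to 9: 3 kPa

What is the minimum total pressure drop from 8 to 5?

Compare a few routes:
8 → 9 → 6 → 1 → 5: 15+19+4+4 = 42
8 → 9 → 4 → 1 → 5: 15+3+16+4 = 38
Cheapest is 8 → 9 → 4 → 1 → 5 at 38 kPa.

38 kPa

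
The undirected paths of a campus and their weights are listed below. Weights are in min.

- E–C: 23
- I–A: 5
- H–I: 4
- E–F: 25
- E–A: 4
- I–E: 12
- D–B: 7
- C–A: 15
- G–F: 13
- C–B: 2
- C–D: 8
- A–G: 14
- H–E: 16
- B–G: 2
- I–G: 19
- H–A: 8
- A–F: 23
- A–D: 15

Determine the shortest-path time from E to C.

19 min

Running Dijkstra from E:
E: 0
A: 4  (via E)
I: 9  (via A)
H: 12  (via A)
G: 18  (via A)
C: 19  (via A)
Shortest route: E–A–C = 19 min.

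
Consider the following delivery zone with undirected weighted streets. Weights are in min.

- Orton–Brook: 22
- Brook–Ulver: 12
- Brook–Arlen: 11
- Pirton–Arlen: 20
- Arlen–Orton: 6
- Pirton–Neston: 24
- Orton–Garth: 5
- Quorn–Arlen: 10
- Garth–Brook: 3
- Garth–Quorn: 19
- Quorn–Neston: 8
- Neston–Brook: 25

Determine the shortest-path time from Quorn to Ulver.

Shortest distances from Quorn:
Quorn: 0
Neston: 8  (via Quorn)
Arlen: 10  (via Quorn)
Orton: 16  (via Arlen)
Garth: 19  (via Quorn)
Brook: 21  (via Arlen)
Pirton: 30  (via Arlen)
Ulver: 33  (via Brook)
Shortest route: Quorn → Arlen → Brook → Ulver = 33 min.

33 min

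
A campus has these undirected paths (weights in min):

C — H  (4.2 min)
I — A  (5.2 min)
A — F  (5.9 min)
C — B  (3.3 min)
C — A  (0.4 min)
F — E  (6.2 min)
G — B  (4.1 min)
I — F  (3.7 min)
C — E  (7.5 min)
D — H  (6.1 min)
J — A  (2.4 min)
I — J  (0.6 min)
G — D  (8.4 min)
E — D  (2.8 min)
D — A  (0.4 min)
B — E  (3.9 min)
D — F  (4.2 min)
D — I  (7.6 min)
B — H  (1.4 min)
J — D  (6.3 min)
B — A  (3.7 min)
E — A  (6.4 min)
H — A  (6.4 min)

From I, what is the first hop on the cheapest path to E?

Candidate routes:
I → J → A → D → E: 0.6+2.4+0.4+2.8 = 6.2
I → A → D → E: 5.2+0.4+2.8 = 8.4
The minimum is 6.2 min via I → J → A → D → E.
So from I the first move is to J.

J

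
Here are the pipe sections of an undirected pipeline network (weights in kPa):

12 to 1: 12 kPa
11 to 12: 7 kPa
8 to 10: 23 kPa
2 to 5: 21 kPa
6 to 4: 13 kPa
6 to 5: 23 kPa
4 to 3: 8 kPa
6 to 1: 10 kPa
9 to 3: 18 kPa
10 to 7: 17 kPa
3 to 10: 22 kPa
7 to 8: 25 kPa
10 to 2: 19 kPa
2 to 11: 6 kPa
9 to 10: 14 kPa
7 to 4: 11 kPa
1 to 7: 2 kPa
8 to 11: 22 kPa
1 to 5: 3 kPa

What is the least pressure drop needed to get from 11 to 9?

Candidate routes:
11–2–10–9: 6+19+14 = 39
11–12–1–7–4–3–9: 7+12+2+11+8+18 = 58
11–8–10–9: 22+23+14 = 59
11–12–1–7–10–9: 7+12+2+17+14 = 52
Cheapest is 11–2–10–9 at 39 kPa.

39 kPa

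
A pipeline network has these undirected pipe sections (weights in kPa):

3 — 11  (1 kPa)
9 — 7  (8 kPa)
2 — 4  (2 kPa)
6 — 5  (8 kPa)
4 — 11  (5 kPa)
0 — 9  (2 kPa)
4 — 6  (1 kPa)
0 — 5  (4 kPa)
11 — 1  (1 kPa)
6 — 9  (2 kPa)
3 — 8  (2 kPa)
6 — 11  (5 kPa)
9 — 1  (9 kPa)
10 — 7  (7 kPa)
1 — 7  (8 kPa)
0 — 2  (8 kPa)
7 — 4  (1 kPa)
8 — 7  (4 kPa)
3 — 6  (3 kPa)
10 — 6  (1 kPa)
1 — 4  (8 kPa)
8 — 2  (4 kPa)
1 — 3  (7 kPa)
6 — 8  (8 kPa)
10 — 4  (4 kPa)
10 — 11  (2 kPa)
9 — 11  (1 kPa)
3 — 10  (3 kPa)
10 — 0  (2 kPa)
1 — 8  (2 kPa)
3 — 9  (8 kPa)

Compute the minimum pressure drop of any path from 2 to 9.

Settle nodes by increasing distance from 2:
2: 0
4: 2  (via 2)
6: 3  (via 4)
7: 3  (via 4)
8: 4  (via 2)
10: 4  (via 6)
9: 5  (via 6)
Shortest route: 2 → 4 → 6 → 9 = 5 kPa.

5 kPa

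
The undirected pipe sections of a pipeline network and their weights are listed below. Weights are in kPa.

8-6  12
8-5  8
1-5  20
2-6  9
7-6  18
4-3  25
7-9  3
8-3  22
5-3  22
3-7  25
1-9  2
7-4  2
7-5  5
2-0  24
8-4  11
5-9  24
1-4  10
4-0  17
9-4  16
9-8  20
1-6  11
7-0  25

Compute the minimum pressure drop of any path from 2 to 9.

22 kPa

Enumerating some paths:
2 - 6 - 7 - 9: 9+18+3 = 30
2 - 6 - 1 - 9: 9+11+2 = 22
Cheapest is 2 - 6 - 1 - 9 at 22 kPa.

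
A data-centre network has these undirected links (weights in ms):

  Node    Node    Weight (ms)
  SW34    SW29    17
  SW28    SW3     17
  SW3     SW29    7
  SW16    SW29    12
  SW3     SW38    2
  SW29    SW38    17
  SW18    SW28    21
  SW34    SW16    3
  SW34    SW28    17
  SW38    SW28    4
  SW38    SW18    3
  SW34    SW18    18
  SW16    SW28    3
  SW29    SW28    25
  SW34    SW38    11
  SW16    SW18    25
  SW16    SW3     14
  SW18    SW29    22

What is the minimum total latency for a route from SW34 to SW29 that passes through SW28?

Best SW34 to SW28: SW34–SW16–SW28 costing 6
Best SW28 to SW29: SW28–SW38–SW3–SW29 costing 13
Total via SW28: 6 + 13 = 19 ms.

19 ms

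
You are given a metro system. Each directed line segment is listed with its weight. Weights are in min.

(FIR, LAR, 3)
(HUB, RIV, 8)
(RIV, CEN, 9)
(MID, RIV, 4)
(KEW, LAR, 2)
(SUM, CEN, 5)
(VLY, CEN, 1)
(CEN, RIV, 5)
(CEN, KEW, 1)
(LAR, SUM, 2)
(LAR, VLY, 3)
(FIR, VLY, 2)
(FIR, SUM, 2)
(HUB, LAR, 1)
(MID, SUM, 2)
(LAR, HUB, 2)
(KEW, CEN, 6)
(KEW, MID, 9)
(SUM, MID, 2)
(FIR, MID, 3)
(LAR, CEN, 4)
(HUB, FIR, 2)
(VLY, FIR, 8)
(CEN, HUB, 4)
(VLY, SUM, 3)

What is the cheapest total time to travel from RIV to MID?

Running Dijkstra from RIV:
RIV: 0
CEN: 9  (via RIV)
KEW: 10  (via CEN)
LAR: 12  (via KEW)
HUB: 13  (via CEN)
SUM: 14  (via LAR)
FIR: 15  (via HUB)
VLY: 15  (via LAR)
MID: 16  (via SUM)
Shortest route: RIV → CEN → KEW → LAR → SUM → MID = 16 min.

16 min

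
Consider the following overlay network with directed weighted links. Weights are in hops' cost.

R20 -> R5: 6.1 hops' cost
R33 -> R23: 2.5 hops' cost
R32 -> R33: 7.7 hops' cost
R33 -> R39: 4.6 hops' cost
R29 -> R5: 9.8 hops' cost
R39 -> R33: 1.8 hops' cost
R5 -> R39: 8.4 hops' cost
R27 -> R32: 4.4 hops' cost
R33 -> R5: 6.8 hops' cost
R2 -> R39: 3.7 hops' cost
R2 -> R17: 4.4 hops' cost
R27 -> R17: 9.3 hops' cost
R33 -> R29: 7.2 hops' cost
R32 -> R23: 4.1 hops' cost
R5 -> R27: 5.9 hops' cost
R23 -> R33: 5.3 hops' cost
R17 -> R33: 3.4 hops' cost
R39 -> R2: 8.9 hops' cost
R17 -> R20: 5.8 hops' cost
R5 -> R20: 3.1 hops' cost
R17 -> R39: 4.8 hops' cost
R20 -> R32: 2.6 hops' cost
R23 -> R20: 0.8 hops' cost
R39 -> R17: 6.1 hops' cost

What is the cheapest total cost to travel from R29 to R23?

19.6 hops' cost

Shortest distances from R29:
R29: 0
R5: 9.8  (via R29)
R20: 12.9  (via R5)
R32: 15.5  (via R20)
R27: 15.7  (via R5)
R39: 18.2  (via R5)
R23: 19.6  (via R32)
Shortest route: R29–R5–R20–R32–R23 = 19.6 hops' cost.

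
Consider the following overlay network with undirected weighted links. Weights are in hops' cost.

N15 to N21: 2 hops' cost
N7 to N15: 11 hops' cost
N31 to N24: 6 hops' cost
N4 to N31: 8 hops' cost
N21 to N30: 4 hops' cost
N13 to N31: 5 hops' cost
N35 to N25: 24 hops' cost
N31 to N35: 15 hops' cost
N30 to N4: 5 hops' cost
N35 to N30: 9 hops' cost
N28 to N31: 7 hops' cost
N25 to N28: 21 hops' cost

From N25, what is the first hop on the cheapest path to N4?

Enumerating some paths:
N25 - N35 - N30 - N4: 24+9+5 = 38
N25 - N28 - N31 - N4: 21+7+8 = 36
The minimum is 36 hops' cost via N25 - N28 - N31 - N4.
So from N25 the first move is to N28.

N28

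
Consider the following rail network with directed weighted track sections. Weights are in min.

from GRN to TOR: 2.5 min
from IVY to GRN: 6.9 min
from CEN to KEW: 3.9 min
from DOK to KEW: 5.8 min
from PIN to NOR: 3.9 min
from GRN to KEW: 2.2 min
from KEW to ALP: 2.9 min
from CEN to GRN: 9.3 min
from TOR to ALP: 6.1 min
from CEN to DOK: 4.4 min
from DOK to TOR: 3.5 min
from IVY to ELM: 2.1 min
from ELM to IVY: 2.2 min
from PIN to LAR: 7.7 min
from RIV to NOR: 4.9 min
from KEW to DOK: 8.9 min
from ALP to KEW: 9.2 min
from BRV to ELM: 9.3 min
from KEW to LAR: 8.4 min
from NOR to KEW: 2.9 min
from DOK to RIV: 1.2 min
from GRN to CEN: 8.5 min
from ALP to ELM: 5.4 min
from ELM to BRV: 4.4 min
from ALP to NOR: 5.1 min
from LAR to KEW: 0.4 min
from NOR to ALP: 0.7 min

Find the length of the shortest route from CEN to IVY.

14.4 min

Running Dijkstra from CEN:
CEN: 0
KEW: 3.9  (via CEN)
DOK: 4.4  (via CEN)
RIV: 5.6  (via DOK)
ALP: 6.8  (via KEW)
TOR: 7.9  (via DOK)
GRN: 9.3  (via CEN)
NOR: 10.5  (via RIV)
ELM: 12.2  (via ALP)
LAR: 12.3  (via KEW)
IVY: 14.4  (via ELM)
Shortest route: CEN → KEW → ALP → ELM → IVY = 14.4 min.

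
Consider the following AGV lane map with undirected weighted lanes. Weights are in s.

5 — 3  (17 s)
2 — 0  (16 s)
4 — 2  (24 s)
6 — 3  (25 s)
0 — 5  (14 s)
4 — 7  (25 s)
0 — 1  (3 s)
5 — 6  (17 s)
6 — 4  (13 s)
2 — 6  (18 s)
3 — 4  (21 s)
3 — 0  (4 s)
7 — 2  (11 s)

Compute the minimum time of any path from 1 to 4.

Candidate routes:
1–0–3–6–4: 3+4+25+13 = 45
1–0–3–4: 3+4+21 = 28
1–0–2–4: 3+16+24 = 43
Cheapest is 1–0–3–4 at 28 s.

28 s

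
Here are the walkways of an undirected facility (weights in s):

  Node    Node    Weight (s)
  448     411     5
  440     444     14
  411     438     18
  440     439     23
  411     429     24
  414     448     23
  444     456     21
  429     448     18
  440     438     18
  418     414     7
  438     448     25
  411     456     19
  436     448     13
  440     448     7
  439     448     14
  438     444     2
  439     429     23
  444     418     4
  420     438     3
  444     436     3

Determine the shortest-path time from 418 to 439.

34 s

Running Dijkstra from 418:
418: 0
444: 4  (via 418)
438: 6  (via 444)
436: 7  (via 444)
414: 7  (via 418)
420: 9  (via 438)
440: 18  (via 444)
448: 20  (via 436)
411: 24  (via 438)
456: 25  (via 444)
439: 34  (via 448)
Shortest route: 418 → 444 → 436 → 448 → 439 = 34 s.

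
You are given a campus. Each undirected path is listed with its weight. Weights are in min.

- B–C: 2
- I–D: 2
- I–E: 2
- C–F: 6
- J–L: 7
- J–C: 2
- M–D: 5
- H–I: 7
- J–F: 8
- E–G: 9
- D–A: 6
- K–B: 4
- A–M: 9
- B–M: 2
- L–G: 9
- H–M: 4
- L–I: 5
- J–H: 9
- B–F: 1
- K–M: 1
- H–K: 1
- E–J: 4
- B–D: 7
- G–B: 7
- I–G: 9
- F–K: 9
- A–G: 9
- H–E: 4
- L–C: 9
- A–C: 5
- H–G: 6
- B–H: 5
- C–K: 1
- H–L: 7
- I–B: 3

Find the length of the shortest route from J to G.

10 min

Enumerating some paths:
J → C → B → G: 2+2+7 = 11
J → C → K → H → G: 2+1+1+6 = 10
The minimum is 10 min via J → C → K → H → G.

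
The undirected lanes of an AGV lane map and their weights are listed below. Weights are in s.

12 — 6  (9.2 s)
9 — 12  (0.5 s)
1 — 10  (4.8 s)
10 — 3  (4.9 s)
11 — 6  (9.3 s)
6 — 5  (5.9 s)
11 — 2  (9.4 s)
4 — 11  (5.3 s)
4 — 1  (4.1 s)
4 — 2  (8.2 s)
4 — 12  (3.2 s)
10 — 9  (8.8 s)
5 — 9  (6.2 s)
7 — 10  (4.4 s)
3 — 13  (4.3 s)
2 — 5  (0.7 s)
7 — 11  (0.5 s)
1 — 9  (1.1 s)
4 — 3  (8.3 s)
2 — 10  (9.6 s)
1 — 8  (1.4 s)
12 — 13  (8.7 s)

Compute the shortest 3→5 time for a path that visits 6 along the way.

Best 3 to 6: 3–10–7–11–6 costing 19.1
Best 6 to 5: 6–5 costing 5.9
Total via 6: 19.1 + 5.9 = 25 s.

25 s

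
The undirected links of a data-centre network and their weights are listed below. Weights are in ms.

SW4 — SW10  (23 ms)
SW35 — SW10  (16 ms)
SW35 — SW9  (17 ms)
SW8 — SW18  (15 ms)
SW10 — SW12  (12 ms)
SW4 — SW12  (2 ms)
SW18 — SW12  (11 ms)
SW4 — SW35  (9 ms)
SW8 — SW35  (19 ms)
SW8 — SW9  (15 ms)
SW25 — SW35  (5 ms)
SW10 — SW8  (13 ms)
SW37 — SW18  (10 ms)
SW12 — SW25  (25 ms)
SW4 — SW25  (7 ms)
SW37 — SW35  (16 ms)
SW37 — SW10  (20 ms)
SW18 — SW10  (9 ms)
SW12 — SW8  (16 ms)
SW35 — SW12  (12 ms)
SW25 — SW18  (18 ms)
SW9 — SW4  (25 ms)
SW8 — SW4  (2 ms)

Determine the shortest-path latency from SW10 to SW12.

Enumerating some paths:
SW10–SW8–SW4–SW12: 13+2+2 = 17
SW10–SW12: 12 = 12
The minimum is 12 ms via SW10–SW12.

12 ms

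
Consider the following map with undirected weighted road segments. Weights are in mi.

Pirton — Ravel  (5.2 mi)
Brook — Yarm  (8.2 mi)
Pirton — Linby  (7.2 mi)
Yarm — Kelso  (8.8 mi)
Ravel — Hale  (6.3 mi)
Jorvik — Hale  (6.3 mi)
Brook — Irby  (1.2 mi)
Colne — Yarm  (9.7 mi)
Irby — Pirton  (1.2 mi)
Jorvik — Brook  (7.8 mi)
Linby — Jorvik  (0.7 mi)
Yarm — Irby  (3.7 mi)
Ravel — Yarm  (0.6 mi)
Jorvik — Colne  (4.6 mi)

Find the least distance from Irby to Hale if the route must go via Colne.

Best Irby to Colne: Irby–Yarm–Colne costing 13.4
Best Colne to Hale: Colne–Jorvik–Hale costing 10.9
Total via Colne: 13.4 + 10.9 = 24.3 mi.

24.3 mi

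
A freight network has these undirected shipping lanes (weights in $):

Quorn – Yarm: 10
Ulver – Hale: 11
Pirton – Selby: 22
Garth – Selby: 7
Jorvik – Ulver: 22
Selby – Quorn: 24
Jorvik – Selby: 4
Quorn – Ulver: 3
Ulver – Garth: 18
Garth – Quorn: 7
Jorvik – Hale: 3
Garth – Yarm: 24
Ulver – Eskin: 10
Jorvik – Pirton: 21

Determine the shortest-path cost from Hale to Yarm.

Settle nodes by increasing distance from Hale:
Hale: 0
Jorvik: 3  (via Hale)
Selby: 7  (via Jorvik)
Ulver: 11  (via Hale)
Garth: 14  (via Selby)
Quorn: 14  (via Ulver)
Eskin: 21  (via Ulver)
Yarm: 24  (via Quorn)
Shortest route: Hale–Ulver–Quorn–Yarm = $24.

$24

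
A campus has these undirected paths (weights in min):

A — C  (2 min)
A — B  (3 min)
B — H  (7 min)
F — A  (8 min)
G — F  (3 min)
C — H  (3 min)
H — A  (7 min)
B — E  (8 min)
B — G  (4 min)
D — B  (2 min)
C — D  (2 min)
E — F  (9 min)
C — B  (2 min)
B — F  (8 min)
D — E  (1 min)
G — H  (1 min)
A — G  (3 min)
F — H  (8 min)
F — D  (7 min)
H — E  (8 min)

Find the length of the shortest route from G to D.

6 min

Shortest distances from G:
G: 0
H: 1  (via G)
A: 3  (via G)
F: 3  (via G)
B: 4  (via G)
C: 4  (via H)
D: 6  (via B)
Shortest route: G → B → D = 6 min.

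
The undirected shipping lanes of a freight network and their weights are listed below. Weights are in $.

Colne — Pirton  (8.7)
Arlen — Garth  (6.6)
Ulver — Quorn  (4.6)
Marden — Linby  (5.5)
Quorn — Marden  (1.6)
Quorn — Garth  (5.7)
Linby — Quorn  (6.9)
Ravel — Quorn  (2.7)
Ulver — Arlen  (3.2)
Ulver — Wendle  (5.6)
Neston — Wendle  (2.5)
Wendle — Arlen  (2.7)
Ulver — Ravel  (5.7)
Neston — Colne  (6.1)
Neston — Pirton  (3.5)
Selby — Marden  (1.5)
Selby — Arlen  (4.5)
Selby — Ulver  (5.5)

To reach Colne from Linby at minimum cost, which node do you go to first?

Candidate routes:
Linby → Quorn → Ulver → Wendle → Neston → Colne: 6.9+4.6+5.6+2.5+6.1 = 25.7
Linby → Quorn → Marden → Selby → Arlen → Wendle → Neston → Colne: 6.9+1.6+1.5+4.5+2.7+2.5+6.1 = 25.8
Linby → Marden → Selby → Arlen → Wendle → Neston → Colne: 5.5+1.5+4.5+2.7+2.5+6.1 = 22.8
Linby → Marden → Quorn → Ulver → Wendle → Neston → Colne: 5.5+1.6+4.6+5.6+2.5+6.1 = 25.9
Cheapest is Linby → Marden → Selby → Arlen → Wendle → Neston → Colne at $22.8.
So from Linby the first move is to Marden.

Marden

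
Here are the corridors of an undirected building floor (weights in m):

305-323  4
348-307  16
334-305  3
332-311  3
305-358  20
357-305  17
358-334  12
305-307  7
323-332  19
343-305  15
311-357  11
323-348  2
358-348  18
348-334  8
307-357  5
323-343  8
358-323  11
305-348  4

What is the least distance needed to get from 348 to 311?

Enumerating some paths:
348 → 323 → 332 → 311: 2+19+3 = 24
348 → 305 → 307 → 357 → 311: 4+7+5+11 = 27
348 → 323 → 305 → 307 → 357 → 311: 2+4+7+5+11 = 29
348 → 305 → 323 → 332 → 311: 4+4+19+3 = 30
Cheapest is 348 → 323 → 332 → 311 at 24 m.

24 m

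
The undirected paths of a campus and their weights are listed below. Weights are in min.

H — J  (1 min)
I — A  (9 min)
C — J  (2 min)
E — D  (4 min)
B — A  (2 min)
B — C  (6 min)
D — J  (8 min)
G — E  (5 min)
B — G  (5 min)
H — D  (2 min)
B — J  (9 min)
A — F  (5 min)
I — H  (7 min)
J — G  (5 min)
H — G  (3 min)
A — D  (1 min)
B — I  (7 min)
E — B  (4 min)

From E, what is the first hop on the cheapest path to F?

Candidate routes:
E–G–B–A–F: 5+5+2+5 = 17
E–G–H–D–A–F: 5+3+2+1+5 = 16
E–D–A–F: 4+1+5 = 10
E–B–A–F: 4+2+5 = 11
The minimum is 10 min via E–D–A–F.
So from E the first move is to D.

D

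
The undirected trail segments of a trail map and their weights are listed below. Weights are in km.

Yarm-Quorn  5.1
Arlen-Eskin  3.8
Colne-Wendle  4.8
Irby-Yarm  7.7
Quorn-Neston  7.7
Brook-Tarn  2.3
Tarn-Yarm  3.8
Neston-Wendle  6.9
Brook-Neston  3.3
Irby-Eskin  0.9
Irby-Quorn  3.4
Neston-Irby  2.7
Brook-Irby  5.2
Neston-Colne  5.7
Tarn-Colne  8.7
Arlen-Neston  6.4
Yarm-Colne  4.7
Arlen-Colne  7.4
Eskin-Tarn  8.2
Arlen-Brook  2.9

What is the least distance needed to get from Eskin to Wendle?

Enumerating some paths:
Eskin–Irby–Brook–Neston–Wendle: 0.9+5.2+3.3+6.9 = 16.3
Eskin–Irby–Neston–Wendle: 0.9+2.7+6.9 = 10.5
Eskin–Irby–Neston–Colne–Wendle: 0.9+2.7+5.7+4.8 = 14.1
Eskin–Arlen–Colne–Wendle: 3.8+7.4+4.8 = 16
The minimum is 10.5 km via Eskin–Irby–Neston–Wendle.

10.5 km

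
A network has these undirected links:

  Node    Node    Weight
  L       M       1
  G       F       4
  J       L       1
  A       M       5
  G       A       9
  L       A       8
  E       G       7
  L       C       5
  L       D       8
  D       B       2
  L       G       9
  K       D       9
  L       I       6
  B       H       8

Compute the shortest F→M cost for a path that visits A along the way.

Shortest F→A: F–G–A = 13
Shortest A→M: A–M = 5
Total via A: 13 + 5 = 18.

18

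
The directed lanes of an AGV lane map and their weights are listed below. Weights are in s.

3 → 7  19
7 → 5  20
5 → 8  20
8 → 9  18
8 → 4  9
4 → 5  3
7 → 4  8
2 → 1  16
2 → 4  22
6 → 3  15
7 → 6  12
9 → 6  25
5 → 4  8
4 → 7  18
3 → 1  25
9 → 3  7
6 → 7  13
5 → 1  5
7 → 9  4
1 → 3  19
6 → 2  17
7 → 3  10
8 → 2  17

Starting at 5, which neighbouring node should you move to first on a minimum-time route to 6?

4

Candidate routes:
5 - 4 - 7 - 6: 8+18+12 = 38
5 - 4 - 7 - 9 - 6: 8+18+4+25 = 55
5 - 1 - 3 - 7 - 6: 5+19+19+12 = 55
The minimum is 38 s via 5 - 4 - 7 - 6.
So from 5 the first move is to 4.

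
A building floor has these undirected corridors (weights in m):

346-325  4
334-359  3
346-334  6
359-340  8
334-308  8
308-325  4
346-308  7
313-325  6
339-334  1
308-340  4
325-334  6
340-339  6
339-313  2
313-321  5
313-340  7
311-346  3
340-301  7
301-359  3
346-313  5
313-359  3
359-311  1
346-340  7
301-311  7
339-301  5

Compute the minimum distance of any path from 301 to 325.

11 m

Enumerating some paths:
301–359–313–325: 3+3+6 = 12
301–359–311–346–325: 3+1+3+4 = 11
301–339–334–325: 5+1+6 = 12
Cheapest is 301–359–311–346–325 at 11 m.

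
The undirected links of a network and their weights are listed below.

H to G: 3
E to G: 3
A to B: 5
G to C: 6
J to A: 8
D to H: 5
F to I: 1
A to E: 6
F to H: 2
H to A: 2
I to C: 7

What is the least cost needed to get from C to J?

Settle nodes by increasing distance from C:
C: 0
G: 6  (via C)
I: 7  (via C)
F: 8  (via I)
E: 9  (via G)
H: 9  (via G)
A: 11  (via H)
D: 14  (via H)
B: 16  (via A)
J: 19  (via A)
Shortest route: C–G–H–A–J = 19.

19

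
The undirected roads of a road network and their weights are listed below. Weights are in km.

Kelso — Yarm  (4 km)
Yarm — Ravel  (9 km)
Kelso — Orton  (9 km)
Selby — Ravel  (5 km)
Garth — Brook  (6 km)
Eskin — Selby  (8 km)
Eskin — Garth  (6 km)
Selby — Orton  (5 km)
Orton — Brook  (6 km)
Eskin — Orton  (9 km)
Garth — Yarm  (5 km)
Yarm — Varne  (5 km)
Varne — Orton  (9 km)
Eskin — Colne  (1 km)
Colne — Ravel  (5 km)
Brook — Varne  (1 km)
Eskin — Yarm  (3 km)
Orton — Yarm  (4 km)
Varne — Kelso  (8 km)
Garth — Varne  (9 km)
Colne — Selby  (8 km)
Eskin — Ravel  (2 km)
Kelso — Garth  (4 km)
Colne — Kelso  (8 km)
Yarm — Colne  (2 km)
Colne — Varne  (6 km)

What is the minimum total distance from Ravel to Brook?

Shortest distances from Ravel:
Ravel: 0
Eskin: 2  (via Ravel)
Colne: 3  (via Eskin)
Yarm: 5  (via Eskin)
Selby: 5  (via Ravel)
Garth: 8  (via Eskin)
Varne: 9  (via Colne)
Kelso: 9  (via Yarm)
Orton: 9  (via Yarm)
Brook: 10  (via Varne)
Shortest route: Ravel–Eskin–Colne–Varne–Brook = 10 km.

10 km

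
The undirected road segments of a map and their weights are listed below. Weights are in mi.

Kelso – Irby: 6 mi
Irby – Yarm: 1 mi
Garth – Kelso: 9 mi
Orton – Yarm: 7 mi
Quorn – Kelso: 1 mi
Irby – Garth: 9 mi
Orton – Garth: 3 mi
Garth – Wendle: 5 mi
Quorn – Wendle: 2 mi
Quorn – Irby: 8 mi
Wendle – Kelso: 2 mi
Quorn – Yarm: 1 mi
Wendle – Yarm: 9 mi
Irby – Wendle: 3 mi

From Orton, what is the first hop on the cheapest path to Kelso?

Enumerating some paths:
Orton - Yarm - Quorn - Kelso: 7+1+1 = 9
Orton - Garth - Wendle - Kelso: 3+5+2 = 10
Orton - Garth - Wendle - Quorn - Kelso: 3+5+2+1 = 11
Cheapest is Orton - Yarm - Quorn - Kelso at 9 mi.
So from Orton the first move is to Yarm.

Yarm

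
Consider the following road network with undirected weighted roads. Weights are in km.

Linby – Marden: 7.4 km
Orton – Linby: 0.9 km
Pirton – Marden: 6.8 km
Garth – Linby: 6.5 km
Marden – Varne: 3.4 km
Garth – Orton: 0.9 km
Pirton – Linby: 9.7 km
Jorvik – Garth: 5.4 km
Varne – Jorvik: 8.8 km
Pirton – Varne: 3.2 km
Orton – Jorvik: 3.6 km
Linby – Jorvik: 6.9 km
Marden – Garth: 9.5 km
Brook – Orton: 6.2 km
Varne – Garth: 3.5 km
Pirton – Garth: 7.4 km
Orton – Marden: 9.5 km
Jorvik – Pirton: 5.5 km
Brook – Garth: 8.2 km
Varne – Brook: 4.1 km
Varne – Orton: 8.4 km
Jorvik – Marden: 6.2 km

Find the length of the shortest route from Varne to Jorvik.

Settle nodes by increasing distance from Varne:
Varne: 0
Pirton: 3.2  (via Varne)
Marden: 3.4  (via Varne)
Garth: 3.5  (via Varne)
Brook: 4.1  (via Varne)
Orton: 4.4  (via Garth)
Linby: 5.3  (via Orton)
Jorvik: 8  (via Orton)
Shortest route: Varne–Garth–Orton–Jorvik = 8 km.

8 km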